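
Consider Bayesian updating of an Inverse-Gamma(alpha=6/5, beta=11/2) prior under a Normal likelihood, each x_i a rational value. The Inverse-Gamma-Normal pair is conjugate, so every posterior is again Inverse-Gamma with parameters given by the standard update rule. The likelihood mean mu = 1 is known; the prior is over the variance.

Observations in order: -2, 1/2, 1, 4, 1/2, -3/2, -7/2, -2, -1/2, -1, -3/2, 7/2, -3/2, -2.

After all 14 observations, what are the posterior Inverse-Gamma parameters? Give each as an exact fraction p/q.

obs 1: x=-2 → posterior Inverse-Gamma(17/10, 10)
obs 2: x=1/2 → posterior Inverse-Gamma(11/5, 81/8)
obs 3: x=1 → posterior Inverse-Gamma(27/10, 81/8)
obs 4: x=4 → posterior Inverse-Gamma(16/5, 117/8)
obs 5: x=1/2 → posterior Inverse-Gamma(37/10, 59/4)
obs 6: x=-3/2 → posterior Inverse-Gamma(21/5, 143/8)
obs 7: x=-7/2 → posterior Inverse-Gamma(47/10, 28)
obs 8: x=-2 → posterior Inverse-Gamma(26/5, 65/2)
obs 9: x=-1/2 → posterior Inverse-Gamma(57/10, 269/8)
obs 10: x=-1 → posterior Inverse-Gamma(31/5, 285/8)
obs 11: x=-3/2 → posterior Inverse-Gamma(67/10, 155/4)
obs 12: x=7/2 → posterior Inverse-Gamma(36/5, 335/8)
obs 13: x=-3/2 → posterior Inverse-Gamma(77/10, 45)
obs 14: x=-2 → posterior Inverse-Gamma(41/5, 99/2)

alpha=41/5, beta=99/2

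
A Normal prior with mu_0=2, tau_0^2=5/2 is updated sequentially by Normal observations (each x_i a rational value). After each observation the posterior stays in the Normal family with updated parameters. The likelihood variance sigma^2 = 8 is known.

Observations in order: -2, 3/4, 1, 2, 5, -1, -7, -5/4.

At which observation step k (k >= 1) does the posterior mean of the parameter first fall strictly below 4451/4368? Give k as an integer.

obs 1: x=-2 → posterior Normal(22/21, 40/21)
obs 2: x=3/4 → posterior Normal(103/104, 20/13)
obs 3: x=1 → posterior Normal(123/124, 40/31)
obs 4: x=2 → posterior Normal(163/144, 10/9)
obs 5: x=5 → posterior Normal(263/164, 40/41)
obs 6: x=-1 → posterior Normal(243/184, 20/23)
obs 7: x=-7 → posterior Normal(103/204, 40/51)
obs 8: x=-5/4 → posterior Normal(39/112, 5/7)

k = 2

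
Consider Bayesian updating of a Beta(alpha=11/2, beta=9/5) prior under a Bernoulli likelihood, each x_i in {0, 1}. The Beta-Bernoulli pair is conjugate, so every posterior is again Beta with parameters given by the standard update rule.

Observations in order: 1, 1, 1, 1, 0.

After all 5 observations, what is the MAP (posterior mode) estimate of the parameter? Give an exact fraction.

85/103

obs 1: x=1 → posterior Beta(13/2, 9/5)
obs 2: x=1 → posterior Beta(15/2, 9/5)
obs 3: x=1 → posterior Beta(17/2, 9/5)
obs 4: x=1 → posterior Beta(19/2, 9/5)
obs 5: x=0 → posterior Beta(19/2, 14/5)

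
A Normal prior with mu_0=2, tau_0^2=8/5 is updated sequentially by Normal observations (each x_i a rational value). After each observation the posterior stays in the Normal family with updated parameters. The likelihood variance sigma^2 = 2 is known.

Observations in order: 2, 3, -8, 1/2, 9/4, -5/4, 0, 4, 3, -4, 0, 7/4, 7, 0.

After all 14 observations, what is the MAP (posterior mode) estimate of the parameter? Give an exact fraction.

obs 1: x=2 → posterior Normal(2, 8/9)
obs 2: x=3 → posterior Normal(30/13, 8/13)
obs 3: x=-8 → posterior Normal(-2/17, 8/17)
obs 4: x=1/2 → posterior Normal(0, 8/21)
obs 5: x=9/4 → posterior Normal(9/25, 8/25)
obs 6: x=-5/4 → posterior Normal(4/29, 8/29)
obs 7: x=0 → posterior Normal(4/33, 8/33)
obs 8: x=4 → posterior Normal(20/37, 8/37)
obs 9: x=3 → posterior Normal(32/41, 8/41)
obs 10: x=-4 → posterior Normal(16/45, 8/45)
obs 11: x=0 → posterior Normal(16/49, 8/49)
obs 12: x=7/4 → posterior Normal(23/53, 8/53)
obs 13: x=7 → posterior Normal(17/19, 8/57)
obs 14: x=0 → posterior Normal(51/61, 8/61)

51/61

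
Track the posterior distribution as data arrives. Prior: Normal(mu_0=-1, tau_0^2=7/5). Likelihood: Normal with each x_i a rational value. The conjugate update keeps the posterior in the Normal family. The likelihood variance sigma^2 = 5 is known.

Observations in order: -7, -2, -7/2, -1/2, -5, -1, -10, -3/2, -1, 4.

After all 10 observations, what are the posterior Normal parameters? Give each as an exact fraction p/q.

obs 1: x=-7 → posterior Normal(-37/16, 35/32)
obs 2: x=-2 → posterior Normal(-88/39, 35/39)
obs 3: x=-7/2 → posterior Normal(-225/92, 35/46)
obs 4: x=-1/2 → posterior Normal(-116/53, 35/53)
obs 5: x=-5 → posterior Normal(-151/60, 7/12)
obs 6: x=-1 → posterior Normal(-158/67, 35/67)
obs 7: x=-10 → posterior Normal(-114/37, 35/74)
obs 8: x=-3/2 → posterior Normal(-53/18, 35/81)
obs 9: x=-1 → posterior Normal(-491/176, 35/88)
obs 10: x=4 → posterior Normal(-87/38, 7/19)

mu_0=-87/38, tau_0^2=7/19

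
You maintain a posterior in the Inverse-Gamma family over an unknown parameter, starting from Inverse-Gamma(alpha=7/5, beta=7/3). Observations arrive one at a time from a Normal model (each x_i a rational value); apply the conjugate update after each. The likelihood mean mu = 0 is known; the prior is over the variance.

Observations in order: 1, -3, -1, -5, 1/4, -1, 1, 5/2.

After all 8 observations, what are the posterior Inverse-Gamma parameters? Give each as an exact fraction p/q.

alpha=27/5, beta=2351/96

obs 1: x=1 → posterior Inverse-Gamma(19/10, 17/6)
obs 2: x=-3 → posterior Inverse-Gamma(12/5, 22/3)
obs 3: x=-1 → posterior Inverse-Gamma(29/10, 47/6)
obs 4: x=-5 → posterior Inverse-Gamma(17/5, 61/3)
obs 5: x=1/4 → posterior Inverse-Gamma(39/10, 1955/96)
obs 6: x=-1 → posterior Inverse-Gamma(22/5, 2003/96)
obs 7: x=1 → posterior Inverse-Gamma(49/10, 2051/96)
obs 8: x=5/2 → posterior Inverse-Gamma(27/5, 2351/96)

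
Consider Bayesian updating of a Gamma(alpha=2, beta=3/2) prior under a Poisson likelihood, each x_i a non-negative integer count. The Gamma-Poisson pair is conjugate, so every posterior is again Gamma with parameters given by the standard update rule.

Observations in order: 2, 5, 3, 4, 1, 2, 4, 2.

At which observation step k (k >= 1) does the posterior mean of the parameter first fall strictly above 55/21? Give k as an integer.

k = 3

obs 1: x=2 → posterior Gamma(4, 5/2)
obs 2: x=5 → posterior Gamma(9, 7/2)
obs 3: x=3 → posterior Gamma(12, 9/2)
obs 4: x=4 → posterior Gamma(16, 11/2)
obs 5: x=1 → posterior Gamma(17, 13/2)
obs 6: x=2 → posterior Gamma(19, 15/2)
obs 7: x=4 → posterior Gamma(23, 17/2)
obs 8: x=2 → posterior Gamma(25, 19/2)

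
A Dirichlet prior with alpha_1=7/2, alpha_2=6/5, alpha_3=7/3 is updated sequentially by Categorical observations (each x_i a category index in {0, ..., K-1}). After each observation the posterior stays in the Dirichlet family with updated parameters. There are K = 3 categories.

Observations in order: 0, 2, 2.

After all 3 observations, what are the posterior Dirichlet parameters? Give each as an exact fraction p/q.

obs 1: x=0 → posterior Dirichlet(9/2, 6/5, 7/3)
obs 2: x=2 → posterior Dirichlet(9/2, 6/5, 10/3)
obs 3: x=2 → posterior Dirichlet(9/2, 6/5, 13/3)

alpha_1=9/2, alpha_2=6/5, alpha_3=13/3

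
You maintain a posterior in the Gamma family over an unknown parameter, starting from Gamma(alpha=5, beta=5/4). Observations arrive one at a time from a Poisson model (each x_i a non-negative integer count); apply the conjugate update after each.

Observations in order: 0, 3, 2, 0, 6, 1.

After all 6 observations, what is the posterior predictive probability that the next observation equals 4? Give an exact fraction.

3000395160273681428598667784960/25803076069140472157863096009611

obs 1: x=0 → posterior Gamma(5, 9/4)
obs 2: x=3 → posterior Gamma(8, 13/4)
obs 3: x=2 → posterior Gamma(10, 17/4)
obs 4: x=0 → posterior Gamma(10, 21/4)
obs 5: x=6 → posterior Gamma(16, 25/4)
obs 6: x=1 → posterior Gamma(17, 29/4)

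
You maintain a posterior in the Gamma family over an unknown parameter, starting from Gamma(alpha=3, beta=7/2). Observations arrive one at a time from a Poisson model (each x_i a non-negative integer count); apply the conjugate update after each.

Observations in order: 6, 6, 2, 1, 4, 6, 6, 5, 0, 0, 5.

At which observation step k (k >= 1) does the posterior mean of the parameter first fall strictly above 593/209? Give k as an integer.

obs 1: x=6 → posterior Gamma(9, 9/2)
obs 2: x=6 → posterior Gamma(15, 11/2)
obs 3: x=2 → posterior Gamma(17, 13/2)
obs 4: x=1 → posterior Gamma(18, 15/2)
obs 5: x=4 → posterior Gamma(22, 17/2)
obs 6: x=6 → posterior Gamma(28, 19/2)
obs 7: x=6 → posterior Gamma(34, 21/2)
obs 8: x=5 → posterior Gamma(39, 23/2)
obs 9: x=0 → posterior Gamma(39, 25/2)
obs 10: x=0 → posterior Gamma(39, 27/2)
obs 11: x=5 → posterior Gamma(44, 29/2)

k = 6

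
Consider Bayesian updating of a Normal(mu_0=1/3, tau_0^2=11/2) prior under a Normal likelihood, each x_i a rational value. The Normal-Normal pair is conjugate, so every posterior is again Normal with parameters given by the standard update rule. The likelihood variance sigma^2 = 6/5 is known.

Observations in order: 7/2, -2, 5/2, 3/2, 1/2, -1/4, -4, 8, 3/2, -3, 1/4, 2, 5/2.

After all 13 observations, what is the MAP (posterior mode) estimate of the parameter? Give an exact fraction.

719/727

obs 1: x=7/2 → posterior Normal(393/134, 66/67)
obs 2: x=-2 → posterior Normal(173/244, 33/61)
obs 3: x=5/2 → posterior Normal(224/177, 22/59)
obs 4: x=3/2 → posterior Normal(613/464, 33/116)
obs 5: x=1/2 → posterior Normal(334/287, 66/287)
obs 6: x=-1/4 → posterior Normal(427/456, 11/57)
obs 7: x=-4 → posterior Normal(401/1588, 66/397)
obs 8: x=8 → posterior Normal(2161/1808, 33/226)
obs 9: x=3/2 → posterior Normal(2491/2028, 22/169)
obs 10: x=-3 → posterior Normal(1831/2248, 33/281)
obs 11: x=1/4 → posterior Normal(943/1234, 66/617)
obs 12: x=2 → posterior Normal(1163/1344, 11/112)
obs 13: x=5/2 → posterior Normal(719/727, 66/727)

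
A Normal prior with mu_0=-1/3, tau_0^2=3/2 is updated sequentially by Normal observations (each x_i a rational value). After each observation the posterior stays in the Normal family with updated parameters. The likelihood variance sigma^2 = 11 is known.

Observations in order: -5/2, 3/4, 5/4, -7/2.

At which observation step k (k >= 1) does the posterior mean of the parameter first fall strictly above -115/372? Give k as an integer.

obs 1: x=-5/2 → posterior Normal(-89/150, 33/25)
obs 2: x=3/4 → posterior Normal(-151/336, 33/28)
obs 3: x=5/4 → posterior Normal(-53/186, 33/31)
obs 4: x=-7/2 → posterior Normal(-29/51, 33/34)

k = 3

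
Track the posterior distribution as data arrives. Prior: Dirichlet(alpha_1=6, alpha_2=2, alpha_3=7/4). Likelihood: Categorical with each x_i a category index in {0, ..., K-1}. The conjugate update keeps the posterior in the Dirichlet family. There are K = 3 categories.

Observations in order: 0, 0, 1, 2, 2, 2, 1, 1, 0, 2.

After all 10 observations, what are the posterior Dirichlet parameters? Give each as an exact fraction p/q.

obs 1: x=0 → posterior Dirichlet(7, 2, 7/4)
obs 2: x=0 → posterior Dirichlet(8, 2, 7/4)
obs 3: x=1 → posterior Dirichlet(8, 3, 7/4)
obs 4: x=2 → posterior Dirichlet(8, 3, 11/4)
obs 5: x=2 → posterior Dirichlet(8, 3, 15/4)
obs 6: x=2 → posterior Dirichlet(8, 3, 19/4)
obs 7: x=1 → posterior Dirichlet(8, 4, 19/4)
obs 8: x=1 → posterior Dirichlet(8, 5, 19/4)
obs 9: x=0 → posterior Dirichlet(9, 5, 19/4)
obs 10: x=2 → posterior Dirichlet(9, 5, 23/4)

alpha_1=9, alpha_2=5, alpha_3=23/4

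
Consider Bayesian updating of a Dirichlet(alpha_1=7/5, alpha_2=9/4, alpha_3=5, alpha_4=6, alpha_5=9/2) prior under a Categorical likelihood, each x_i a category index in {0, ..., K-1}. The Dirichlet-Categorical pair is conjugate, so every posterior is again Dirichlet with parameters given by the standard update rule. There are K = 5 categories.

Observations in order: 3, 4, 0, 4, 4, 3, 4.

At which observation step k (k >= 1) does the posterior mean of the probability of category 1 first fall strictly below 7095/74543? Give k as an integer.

obs 1: x=3 → posterior Dirichlet(7/5, 9/4, 5, 7, 9/2)
obs 2: x=4 → posterior Dirichlet(7/5, 9/4, 5, 7, 11/2)
obs 3: x=0 → posterior Dirichlet(12/5, 9/4, 5, 7, 11/2)
obs 4: x=4 → posterior Dirichlet(12/5, 9/4, 5, 7, 13/2)
obs 5: x=4 → posterior Dirichlet(12/5, 9/4, 5, 7, 15/2)
obs 6: x=3 → posterior Dirichlet(12/5, 9/4, 5, 8, 15/2)
obs 7: x=4 → posterior Dirichlet(12/5, 9/4, 5, 8, 17/2)

k = 5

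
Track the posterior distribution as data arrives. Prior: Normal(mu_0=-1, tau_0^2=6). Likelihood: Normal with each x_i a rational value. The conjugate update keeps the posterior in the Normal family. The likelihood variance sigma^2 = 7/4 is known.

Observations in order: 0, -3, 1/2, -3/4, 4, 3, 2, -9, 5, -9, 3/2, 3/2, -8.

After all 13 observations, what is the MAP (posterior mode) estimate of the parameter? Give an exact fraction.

-301/319

obs 1: x=0 → posterior Normal(-7/31, 42/31)
obs 2: x=-3 → posterior Normal(-79/55, 42/55)
obs 3: x=1/2 → posterior Normal(-67/79, 42/79)
obs 4: x=-3/4 → posterior Normal(-85/103, 42/103)
obs 5: x=4 → posterior Normal(11/127, 42/127)
obs 6: x=3 → posterior Normal(83/151, 42/151)
obs 7: x=2 → posterior Normal(131/175, 6/25)
obs 8: x=-9 → posterior Normal(-85/199, 42/199)
obs 9: x=5 → posterior Normal(35/223, 42/223)
obs 10: x=-9 → posterior Normal(-181/247, 42/247)
obs 11: x=3/2 → posterior Normal(-145/271, 42/271)
obs 12: x=3/2 → posterior Normal(-109/295, 42/295)
obs 13: x=-8 → posterior Normal(-301/319, 42/319)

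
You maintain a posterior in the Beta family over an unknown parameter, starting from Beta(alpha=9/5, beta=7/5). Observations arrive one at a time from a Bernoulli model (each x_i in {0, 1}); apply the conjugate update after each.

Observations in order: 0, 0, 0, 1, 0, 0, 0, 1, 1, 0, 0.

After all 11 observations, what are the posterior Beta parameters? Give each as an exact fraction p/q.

alpha=24/5, beta=47/5

obs 1: x=0 → posterior Beta(9/5, 12/5)
obs 2: x=0 → posterior Beta(9/5, 17/5)
obs 3: x=0 → posterior Beta(9/5, 22/5)
obs 4: x=1 → posterior Beta(14/5, 22/5)
obs 5: x=0 → posterior Beta(14/5, 27/5)
obs 6: x=0 → posterior Beta(14/5, 32/5)
obs 7: x=0 → posterior Beta(14/5, 37/5)
obs 8: x=1 → posterior Beta(19/5, 37/5)
obs 9: x=1 → posterior Beta(24/5, 37/5)
obs 10: x=0 → posterior Beta(24/5, 42/5)
obs 11: x=0 → posterior Beta(24/5, 47/5)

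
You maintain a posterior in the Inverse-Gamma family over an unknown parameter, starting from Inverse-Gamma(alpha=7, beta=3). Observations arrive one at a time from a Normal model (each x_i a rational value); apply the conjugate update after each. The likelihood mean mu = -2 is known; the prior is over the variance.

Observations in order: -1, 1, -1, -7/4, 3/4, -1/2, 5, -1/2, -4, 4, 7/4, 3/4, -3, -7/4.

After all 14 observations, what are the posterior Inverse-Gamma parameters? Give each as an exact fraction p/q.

alpha=14, beta=2253/32

obs 1: x=-1 → posterior Inverse-Gamma(15/2, 7/2)
obs 2: x=1 → posterior Inverse-Gamma(8, 8)
obs 3: x=-1 → posterior Inverse-Gamma(17/2, 17/2)
obs 4: x=-7/4 → posterior Inverse-Gamma(9, 273/32)
obs 5: x=3/4 → posterior Inverse-Gamma(19/2, 197/16)
obs 6: x=-1/2 → posterior Inverse-Gamma(10, 215/16)
obs 7: x=5 → posterior Inverse-Gamma(21/2, 607/16)
obs 8: x=-1/2 → posterior Inverse-Gamma(11, 625/16)
obs 9: x=-4 → posterior Inverse-Gamma(23/2, 657/16)
obs 10: x=4 → posterior Inverse-Gamma(12, 945/16)
obs 11: x=7/4 → posterior Inverse-Gamma(25/2, 2115/32)
obs 12: x=3/4 → posterior Inverse-Gamma(13, 559/8)
obs 13: x=-3 → posterior Inverse-Gamma(27/2, 563/8)
obs 14: x=-7/4 → posterior Inverse-Gamma(14, 2253/32)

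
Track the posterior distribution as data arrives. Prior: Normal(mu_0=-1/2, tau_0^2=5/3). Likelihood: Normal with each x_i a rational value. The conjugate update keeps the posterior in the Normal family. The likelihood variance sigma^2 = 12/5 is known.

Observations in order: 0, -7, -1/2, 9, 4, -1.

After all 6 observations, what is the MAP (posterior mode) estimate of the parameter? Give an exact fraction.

63/124

obs 1: x=0 → posterior Normal(-18/61, 60/61)
obs 2: x=-7 → posterior Normal(-193/86, 30/43)
obs 3: x=-1/2 → posterior Normal(-137/74, 20/37)
obs 4: x=9 → posterior Normal(39/272, 15/34)
obs 5: x=4 → posterior Normal(239/322, 60/161)
obs 6: x=-1 → posterior Normal(63/124, 10/31)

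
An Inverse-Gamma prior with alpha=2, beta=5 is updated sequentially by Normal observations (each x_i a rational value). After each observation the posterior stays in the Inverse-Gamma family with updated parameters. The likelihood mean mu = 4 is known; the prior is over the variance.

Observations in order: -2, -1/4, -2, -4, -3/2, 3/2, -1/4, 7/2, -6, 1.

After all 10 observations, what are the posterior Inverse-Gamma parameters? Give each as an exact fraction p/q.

alpha=7, beta=2623/16

obs 1: x=-2 → posterior Inverse-Gamma(5/2, 23)
obs 2: x=-1/4 → posterior Inverse-Gamma(3, 1025/32)
obs 3: x=-2 → posterior Inverse-Gamma(7/2, 1601/32)
obs 4: x=-4 → posterior Inverse-Gamma(4, 2625/32)
obs 5: x=-3/2 → posterior Inverse-Gamma(9/2, 3109/32)
obs 6: x=3/2 → posterior Inverse-Gamma(5, 3209/32)
obs 7: x=-1/4 → posterior Inverse-Gamma(11/2, 1749/16)
obs 8: x=7/2 → posterior Inverse-Gamma(6, 1751/16)
obs 9: x=-6 → posterior Inverse-Gamma(13/2, 2551/16)
obs 10: x=1 → posterior Inverse-Gamma(7, 2623/16)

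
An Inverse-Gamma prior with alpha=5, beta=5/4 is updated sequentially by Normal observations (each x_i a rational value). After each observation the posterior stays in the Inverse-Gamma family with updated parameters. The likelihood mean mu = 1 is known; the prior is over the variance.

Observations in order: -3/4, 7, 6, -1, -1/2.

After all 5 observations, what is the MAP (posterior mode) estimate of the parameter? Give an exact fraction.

1165/272

obs 1: x=-3/4 → posterior Inverse-Gamma(11/2, 89/32)
obs 2: x=7 → posterior Inverse-Gamma(6, 665/32)
obs 3: x=6 → posterior Inverse-Gamma(13/2, 1065/32)
obs 4: x=-1 → posterior Inverse-Gamma(7, 1129/32)
obs 5: x=-1/2 → posterior Inverse-Gamma(15/2, 1165/32)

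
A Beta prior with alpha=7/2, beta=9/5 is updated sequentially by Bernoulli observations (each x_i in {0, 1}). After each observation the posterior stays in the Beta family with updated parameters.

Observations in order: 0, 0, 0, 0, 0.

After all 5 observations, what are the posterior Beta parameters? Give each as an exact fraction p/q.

alpha=7/2, beta=34/5

obs 1: x=0 → posterior Beta(7/2, 14/5)
obs 2: x=0 → posterior Beta(7/2, 19/5)
obs 3: x=0 → posterior Beta(7/2, 24/5)
obs 4: x=0 → posterior Beta(7/2, 29/5)
obs 5: x=0 → posterior Beta(7/2, 34/5)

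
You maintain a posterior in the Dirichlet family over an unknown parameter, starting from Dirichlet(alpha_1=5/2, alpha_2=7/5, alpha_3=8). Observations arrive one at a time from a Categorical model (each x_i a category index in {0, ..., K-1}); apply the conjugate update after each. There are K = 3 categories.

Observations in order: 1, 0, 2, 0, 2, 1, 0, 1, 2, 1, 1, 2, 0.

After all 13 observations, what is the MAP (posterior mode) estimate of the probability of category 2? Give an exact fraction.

110/219

obs 1: x=1 → posterior Dirichlet(5/2, 12/5, 8)
obs 2: x=0 → posterior Dirichlet(7/2, 12/5, 8)
obs 3: x=2 → posterior Dirichlet(7/2, 12/5, 9)
obs 4: x=0 → posterior Dirichlet(9/2, 12/5, 9)
obs 5: x=2 → posterior Dirichlet(9/2, 12/5, 10)
obs 6: x=1 → posterior Dirichlet(9/2, 17/5, 10)
obs 7: x=0 → posterior Dirichlet(11/2, 17/5, 10)
obs 8: x=1 → posterior Dirichlet(11/2, 22/5, 10)
obs 9: x=2 → posterior Dirichlet(11/2, 22/5, 11)
obs 10: x=1 → posterior Dirichlet(11/2, 27/5, 11)
obs 11: x=1 → posterior Dirichlet(11/2, 32/5, 11)
obs 12: x=2 → posterior Dirichlet(11/2, 32/5, 12)
obs 13: x=0 → posterior Dirichlet(13/2, 32/5, 12)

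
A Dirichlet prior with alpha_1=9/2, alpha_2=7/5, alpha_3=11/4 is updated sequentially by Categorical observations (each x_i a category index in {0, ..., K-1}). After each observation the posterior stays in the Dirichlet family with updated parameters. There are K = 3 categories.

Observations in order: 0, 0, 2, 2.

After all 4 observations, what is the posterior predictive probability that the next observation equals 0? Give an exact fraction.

130/253

obs 1: x=0 → posterior Dirichlet(11/2, 7/5, 11/4)
obs 2: x=0 → posterior Dirichlet(13/2, 7/5, 11/4)
obs 3: x=2 → posterior Dirichlet(13/2, 7/5, 15/4)
obs 4: x=2 → posterior Dirichlet(13/2, 7/5, 19/4)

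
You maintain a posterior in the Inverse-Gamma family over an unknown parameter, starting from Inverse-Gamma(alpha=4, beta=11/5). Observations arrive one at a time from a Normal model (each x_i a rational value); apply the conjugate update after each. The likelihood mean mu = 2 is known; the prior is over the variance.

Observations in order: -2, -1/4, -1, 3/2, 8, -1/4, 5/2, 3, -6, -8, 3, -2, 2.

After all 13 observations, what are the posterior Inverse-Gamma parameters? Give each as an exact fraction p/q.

obs 1: x=-2 → posterior Inverse-Gamma(9/2, 51/5)
obs 2: x=-1/4 → posterior Inverse-Gamma(5, 2037/160)
obs 3: x=-1 → posterior Inverse-Gamma(11/2, 2757/160)
obs 4: x=3/2 → posterior Inverse-Gamma(6, 2777/160)
obs 5: x=8 → posterior Inverse-Gamma(13/2, 5657/160)
obs 6: x=-1/4 → posterior Inverse-Gamma(7, 3031/80)
obs 7: x=5/2 → posterior Inverse-Gamma(15/2, 3041/80)
obs 8: x=3 → posterior Inverse-Gamma(8, 3081/80)
obs 9: x=-6 → posterior Inverse-Gamma(17/2, 5641/80)
obs 10: x=-8 → posterior Inverse-Gamma(9, 9641/80)
obs 11: x=3 → posterior Inverse-Gamma(19/2, 9681/80)
obs 12: x=-2 → posterior Inverse-Gamma(10, 10321/80)
obs 13: x=2 → posterior Inverse-Gamma(21/2, 10321/80)

alpha=21/2, beta=10321/80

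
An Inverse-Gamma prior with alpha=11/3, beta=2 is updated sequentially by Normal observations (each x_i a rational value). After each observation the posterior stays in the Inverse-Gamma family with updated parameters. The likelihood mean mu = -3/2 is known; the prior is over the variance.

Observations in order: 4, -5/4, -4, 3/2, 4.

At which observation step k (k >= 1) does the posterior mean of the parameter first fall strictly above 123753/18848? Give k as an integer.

k = 5

obs 1: x=4 → posterior Inverse-Gamma(25/6, 137/8)
obs 2: x=-5/4 → posterior Inverse-Gamma(14/3, 549/32)
obs 3: x=-4 → posterior Inverse-Gamma(31/6, 649/32)
obs 4: x=3/2 → posterior Inverse-Gamma(17/3, 793/32)
obs 5: x=4 → posterior Inverse-Gamma(37/6, 1277/32)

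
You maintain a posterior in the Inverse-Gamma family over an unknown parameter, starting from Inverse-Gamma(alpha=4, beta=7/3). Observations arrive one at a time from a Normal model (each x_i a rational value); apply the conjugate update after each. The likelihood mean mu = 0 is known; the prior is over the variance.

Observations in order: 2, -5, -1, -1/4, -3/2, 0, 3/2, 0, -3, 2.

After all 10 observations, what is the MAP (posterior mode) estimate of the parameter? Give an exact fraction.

obs 1: x=2 → posterior Inverse-Gamma(9/2, 13/3)
obs 2: x=-5 → posterior Inverse-Gamma(5, 101/6)
obs 3: x=-1 → posterior Inverse-Gamma(11/2, 52/3)
obs 4: x=-1/4 → posterior Inverse-Gamma(6, 1667/96)
obs 5: x=-3/2 → posterior Inverse-Gamma(13/2, 1775/96)
obs 6: x=0 → posterior Inverse-Gamma(7, 1775/96)
obs 7: x=3/2 → posterior Inverse-Gamma(15/2, 1883/96)
obs 8: x=0 → posterior Inverse-Gamma(8, 1883/96)
obs 9: x=-3 → posterior Inverse-Gamma(17/2, 2315/96)
obs 10: x=2 → posterior Inverse-Gamma(9, 2507/96)

2507/960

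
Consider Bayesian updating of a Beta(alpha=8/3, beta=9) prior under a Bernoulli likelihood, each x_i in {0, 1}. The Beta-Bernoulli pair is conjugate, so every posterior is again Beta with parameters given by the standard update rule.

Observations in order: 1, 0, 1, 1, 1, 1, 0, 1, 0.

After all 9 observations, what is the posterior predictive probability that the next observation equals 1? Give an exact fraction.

obs 1: x=1 → posterior Beta(11/3, 9)
obs 2: x=0 → posterior Beta(11/3, 10)
obs 3: x=1 → posterior Beta(14/3, 10)
obs 4: x=1 → posterior Beta(17/3, 10)
obs 5: x=1 → posterior Beta(20/3, 10)
obs 6: x=1 → posterior Beta(23/3, 10)
obs 7: x=0 → posterior Beta(23/3, 11)
obs 8: x=1 → posterior Beta(26/3, 11)
obs 9: x=0 → posterior Beta(26/3, 12)

13/31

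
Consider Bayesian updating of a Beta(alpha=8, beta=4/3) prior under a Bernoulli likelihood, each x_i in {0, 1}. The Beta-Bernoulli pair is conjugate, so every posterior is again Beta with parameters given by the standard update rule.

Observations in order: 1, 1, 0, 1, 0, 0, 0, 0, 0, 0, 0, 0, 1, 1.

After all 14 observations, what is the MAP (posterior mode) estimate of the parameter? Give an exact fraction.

obs 1: x=1 → posterior Beta(9, 4/3)
obs 2: x=1 → posterior Beta(10, 4/3)
obs 3: x=0 → posterior Beta(10, 7/3)
obs 4: x=1 → posterior Beta(11, 7/3)
obs 5: x=0 → posterior Beta(11, 10/3)
obs 6: x=0 → posterior Beta(11, 13/3)
obs 7: x=0 → posterior Beta(11, 16/3)
obs 8: x=0 → posterior Beta(11, 19/3)
obs 9: x=0 → posterior Beta(11, 22/3)
obs 10: x=0 → posterior Beta(11, 25/3)
obs 11: x=0 → posterior Beta(11, 28/3)
obs 12: x=0 → posterior Beta(11, 31/3)
obs 13: x=1 → posterior Beta(12, 31/3)
obs 14: x=1 → posterior Beta(13, 31/3)

9/16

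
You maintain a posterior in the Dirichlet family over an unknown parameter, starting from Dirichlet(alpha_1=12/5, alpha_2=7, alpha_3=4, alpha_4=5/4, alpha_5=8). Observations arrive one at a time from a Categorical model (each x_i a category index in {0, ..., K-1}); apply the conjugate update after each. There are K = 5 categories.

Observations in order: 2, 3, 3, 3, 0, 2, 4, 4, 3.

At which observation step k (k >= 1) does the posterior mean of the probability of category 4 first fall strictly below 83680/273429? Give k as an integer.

obs 1: x=2 → posterior Dirichlet(12/5, 7, 5, 5/4, 8)
obs 2: x=3 → posterior Dirichlet(12/5, 7, 5, 9/4, 8)
obs 3: x=3 → posterior Dirichlet(12/5, 7, 5, 13/4, 8)
obs 4: x=3 → posterior Dirichlet(12/5, 7, 5, 17/4, 8)
obs 5: x=0 → posterior Dirichlet(17/5, 7, 5, 17/4, 8)
obs 6: x=2 → posterior Dirichlet(17/5, 7, 6, 17/4, 8)
obs 7: x=4 → posterior Dirichlet(17/5, 7, 6, 17/4, 9)
obs 8: x=4 → posterior Dirichlet(17/5, 7, 6, 17/4, 10)
obs 9: x=3 → posterior Dirichlet(17/5, 7, 6, 21/4, 10)

k = 4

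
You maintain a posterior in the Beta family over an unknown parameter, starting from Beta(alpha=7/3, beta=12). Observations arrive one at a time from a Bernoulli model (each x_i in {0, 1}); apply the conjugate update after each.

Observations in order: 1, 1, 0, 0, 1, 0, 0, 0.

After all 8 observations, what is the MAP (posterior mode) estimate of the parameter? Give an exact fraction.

13/61

obs 1: x=1 → posterior Beta(10/3, 12)
obs 2: x=1 → posterior Beta(13/3, 12)
obs 3: x=0 → posterior Beta(13/3, 13)
obs 4: x=0 → posterior Beta(13/3, 14)
obs 5: x=1 → posterior Beta(16/3, 14)
obs 6: x=0 → posterior Beta(16/3, 15)
obs 7: x=0 → posterior Beta(16/3, 16)
obs 8: x=0 → posterior Beta(16/3, 17)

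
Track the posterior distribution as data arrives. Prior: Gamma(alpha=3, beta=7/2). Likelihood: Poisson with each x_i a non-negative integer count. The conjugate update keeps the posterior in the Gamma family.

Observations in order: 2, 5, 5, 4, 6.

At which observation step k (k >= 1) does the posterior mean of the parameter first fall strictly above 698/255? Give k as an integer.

obs 1: x=2 → posterior Gamma(5, 9/2)
obs 2: x=5 → posterior Gamma(10, 11/2)
obs 3: x=5 → posterior Gamma(15, 13/2)
obs 4: x=4 → posterior Gamma(19, 15/2)
obs 5: x=6 → posterior Gamma(25, 17/2)

k = 5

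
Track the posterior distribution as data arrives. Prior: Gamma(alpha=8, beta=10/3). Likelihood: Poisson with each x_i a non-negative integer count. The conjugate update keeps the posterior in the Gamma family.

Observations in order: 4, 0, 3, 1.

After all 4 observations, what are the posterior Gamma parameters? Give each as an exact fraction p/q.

alpha=16, beta=22/3

obs 1: x=4 → posterior Gamma(12, 13/3)
obs 2: x=0 → posterior Gamma(12, 16/3)
obs 3: x=3 → posterior Gamma(15, 19/3)
obs 4: x=1 → posterior Gamma(16, 22/3)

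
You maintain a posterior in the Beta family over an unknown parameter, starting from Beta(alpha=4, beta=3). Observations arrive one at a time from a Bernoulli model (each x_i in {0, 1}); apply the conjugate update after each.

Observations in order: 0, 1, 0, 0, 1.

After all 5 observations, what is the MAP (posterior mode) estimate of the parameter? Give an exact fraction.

1/2

obs 1: x=0 → posterior Beta(4, 4)
obs 2: x=1 → posterior Beta(5, 4)
obs 3: x=0 → posterior Beta(5, 5)
obs 4: x=0 → posterior Beta(5, 6)
obs 5: x=1 → posterior Beta(6, 6)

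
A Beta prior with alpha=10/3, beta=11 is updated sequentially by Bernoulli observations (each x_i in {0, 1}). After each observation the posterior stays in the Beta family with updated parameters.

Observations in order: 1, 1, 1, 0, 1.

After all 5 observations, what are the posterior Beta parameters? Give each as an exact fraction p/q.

alpha=22/3, beta=12

obs 1: x=1 → posterior Beta(13/3, 11)
obs 2: x=1 → posterior Beta(16/3, 11)
obs 3: x=1 → posterior Beta(19/3, 11)
obs 4: x=0 → posterior Beta(19/3, 12)
obs 5: x=1 → posterior Beta(22/3, 12)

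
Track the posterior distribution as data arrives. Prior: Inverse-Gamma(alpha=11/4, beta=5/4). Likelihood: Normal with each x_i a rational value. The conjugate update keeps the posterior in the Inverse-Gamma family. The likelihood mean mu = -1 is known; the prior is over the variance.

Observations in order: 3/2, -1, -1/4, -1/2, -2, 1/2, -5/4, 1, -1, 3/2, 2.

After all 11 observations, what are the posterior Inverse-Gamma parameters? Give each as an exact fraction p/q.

alpha=33/4, beta=257/16

obs 1: x=3/2 → posterior Inverse-Gamma(13/4, 35/8)
obs 2: x=-1 → posterior Inverse-Gamma(15/4, 35/8)
obs 3: x=-1/4 → posterior Inverse-Gamma(17/4, 149/32)
obs 4: x=-1/2 → posterior Inverse-Gamma(19/4, 153/32)
obs 5: x=-2 → posterior Inverse-Gamma(21/4, 169/32)
obs 6: x=1/2 → posterior Inverse-Gamma(23/4, 205/32)
obs 7: x=-5/4 → posterior Inverse-Gamma(25/4, 103/16)
obs 8: x=1 → posterior Inverse-Gamma(27/4, 135/16)
obs 9: x=-1 → posterior Inverse-Gamma(29/4, 135/16)
obs 10: x=3/2 → posterior Inverse-Gamma(31/4, 185/16)
obs 11: x=2 → posterior Inverse-Gamma(33/4, 257/16)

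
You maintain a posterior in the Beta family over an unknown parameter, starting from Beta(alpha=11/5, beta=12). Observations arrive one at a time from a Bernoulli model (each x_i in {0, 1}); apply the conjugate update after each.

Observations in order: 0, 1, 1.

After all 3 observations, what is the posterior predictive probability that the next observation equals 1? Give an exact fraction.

21/86

obs 1: x=0 → posterior Beta(11/5, 13)
obs 2: x=1 → posterior Beta(16/5, 13)
obs 3: x=1 → posterior Beta(21/5, 13)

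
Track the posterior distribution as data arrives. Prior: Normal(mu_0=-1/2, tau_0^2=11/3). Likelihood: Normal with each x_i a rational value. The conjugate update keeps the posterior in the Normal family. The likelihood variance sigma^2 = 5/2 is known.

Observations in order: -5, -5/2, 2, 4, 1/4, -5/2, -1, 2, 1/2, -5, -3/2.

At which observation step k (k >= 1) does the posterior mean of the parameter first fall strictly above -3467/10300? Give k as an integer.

obs 1: x=-5 → posterior Normal(-235/74, 55/37)
obs 2: x=-5/2 → posterior Normal(-345/118, 55/59)
obs 3: x=2 → posterior Normal(-257/162, 55/81)
obs 4: x=4 → posterior Normal(-81/206, 55/103)
obs 5: x=1/4 → posterior Normal(-7/25, 11/25)
obs 6: x=-5/2 → posterior Normal(-30/49, 55/147)
obs 7: x=-1 → posterior Normal(-112/169, 55/169)
obs 8: x=2 → posterior Normal(-68/191, 55/191)
obs 9: x=1/2 → posterior Normal(-19/71, 55/213)
obs 10: x=-5 → posterior Normal(-167/235, 11/47)
obs 11: x=-3/2 → posterior Normal(-200/257, 55/257)

k = 5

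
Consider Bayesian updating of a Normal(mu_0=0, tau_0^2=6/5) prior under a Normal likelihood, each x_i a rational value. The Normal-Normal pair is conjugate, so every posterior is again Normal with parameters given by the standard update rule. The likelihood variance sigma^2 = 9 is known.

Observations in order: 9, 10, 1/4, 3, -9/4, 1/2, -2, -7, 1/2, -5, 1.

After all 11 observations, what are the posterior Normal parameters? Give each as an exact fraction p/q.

obs 1: x=9 → posterior Normal(18/17, 18/17)
obs 2: x=10 → posterior Normal(2, 18/19)
obs 3: x=1/4 → posterior Normal(11/6, 6/7)
obs 4: x=3 → posterior Normal(89/46, 18/23)
obs 5: x=-9/4 → posterior Normal(8/5, 18/25)
obs 6: x=1/2 → posterior Normal(41/27, 2/3)
obs 7: x=-2 → posterior Normal(37/29, 18/29)
obs 8: x=-7 → posterior Normal(23/31, 18/31)
obs 9: x=1/2 → posterior Normal(8/11, 6/11)
obs 10: x=-5 → posterior Normal(2/5, 18/35)
obs 11: x=1 → posterior Normal(16/37, 18/37)

mu_0=16/37, tau_0^2=18/37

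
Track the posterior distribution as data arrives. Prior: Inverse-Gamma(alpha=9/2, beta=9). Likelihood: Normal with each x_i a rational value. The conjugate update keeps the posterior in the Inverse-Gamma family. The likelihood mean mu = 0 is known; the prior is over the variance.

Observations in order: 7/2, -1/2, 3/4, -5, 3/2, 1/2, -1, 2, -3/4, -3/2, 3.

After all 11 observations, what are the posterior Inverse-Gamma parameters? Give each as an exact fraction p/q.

obs 1: x=7/2 → posterior Inverse-Gamma(5, 121/8)
obs 2: x=-1/2 → posterior Inverse-Gamma(11/2, 61/4)
obs 3: x=3/4 → posterior Inverse-Gamma(6, 497/32)
obs 4: x=-5 → posterior Inverse-Gamma(13/2, 897/32)
obs 5: x=3/2 → posterior Inverse-Gamma(7, 933/32)
obs 6: x=1/2 → posterior Inverse-Gamma(15/2, 937/32)
obs 7: x=-1 → posterior Inverse-Gamma(8, 953/32)
obs 8: x=2 → posterior Inverse-Gamma(17/2, 1017/32)
obs 9: x=-3/4 → posterior Inverse-Gamma(9, 513/16)
obs 10: x=-3/2 → posterior Inverse-Gamma(19/2, 531/16)
obs 11: x=3 → posterior Inverse-Gamma(10, 603/16)

alpha=10, beta=603/16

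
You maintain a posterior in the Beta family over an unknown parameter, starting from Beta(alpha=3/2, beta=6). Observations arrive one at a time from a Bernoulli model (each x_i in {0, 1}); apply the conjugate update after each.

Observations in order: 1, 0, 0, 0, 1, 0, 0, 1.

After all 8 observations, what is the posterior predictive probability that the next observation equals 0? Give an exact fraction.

obs 1: x=1 → posterior Beta(5/2, 6)
obs 2: x=0 → posterior Beta(5/2, 7)
obs 3: x=0 → posterior Beta(5/2, 8)
obs 4: x=0 → posterior Beta(5/2, 9)
obs 5: x=1 → posterior Beta(7/2, 9)
obs 6: x=0 → posterior Beta(7/2, 10)
obs 7: x=0 → posterior Beta(7/2, 11)
obs 8: x=1 → posterior Beta(9/2, 11)

22/31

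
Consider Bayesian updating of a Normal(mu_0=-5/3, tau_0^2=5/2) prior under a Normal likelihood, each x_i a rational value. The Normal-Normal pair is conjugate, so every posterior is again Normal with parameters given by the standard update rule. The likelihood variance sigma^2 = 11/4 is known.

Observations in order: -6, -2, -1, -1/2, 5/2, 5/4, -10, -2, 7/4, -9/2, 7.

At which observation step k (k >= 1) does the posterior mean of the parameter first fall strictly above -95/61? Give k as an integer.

k = 5

obs 1: x=-6 → posterior Normal(-235/63, 55/42)
obs 2: x=-2 → posterior Normal(-295/93, 55/62)
obs 3: x=-1 → posterior Normal(-325/123, 55/82)
obs 4: x=-1/2 → posterior Normal(-20/9, 55/102)
obs 5: x=5/2 → posterior Normal(-265/183, 55/122)
obs 6: x=5/4 → posterior Normal(-455/426, 55/142)
obs 7: x=-10 → posterior Normal(-1055/486, 55/162)
obs 8: x=-2 → posterior Normal(-1175/546, 55/182)
obs 9: x=7/4 → posterior Normal(-535/303, 55/202)
obs 10: x=-9/2 → posterior Normal(-670/333, 55/222)
obs 11: x=7 → posterior Normal(-460/363, 5/22)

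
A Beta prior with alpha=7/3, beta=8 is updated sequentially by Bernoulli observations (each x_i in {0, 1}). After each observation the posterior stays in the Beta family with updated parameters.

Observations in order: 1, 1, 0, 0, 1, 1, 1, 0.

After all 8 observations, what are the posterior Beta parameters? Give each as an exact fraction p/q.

alpha=22/3, beta=11

obs 1: x=1 → posterior Beta(10/3, 8)
obs 2: x=1 → posterior Beta(13/3, 8)
obs 3: x=0 → posterior Beta(13/3, 9)
obs 4: x=0 → posterior Beta(13/3, 10)
obs 5: x=1 → posterior Beta(16/3, 10)
obs 6: x=1 → posterior Beta(19/3, 10)
obs 7: x=1 → posterior Beta(22/3, 10)
obs 8: x=0 → posterior Beta(22/3, 11)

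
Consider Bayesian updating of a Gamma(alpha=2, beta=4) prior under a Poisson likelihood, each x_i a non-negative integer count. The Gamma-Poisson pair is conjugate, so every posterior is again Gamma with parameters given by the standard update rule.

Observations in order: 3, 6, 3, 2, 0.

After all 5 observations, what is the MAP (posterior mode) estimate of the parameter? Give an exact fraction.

5/3

obs 1: x=3 → posterior Gamma(5, 5)
obs 2: x=6 → posterior Gamma(11, 6)
obs 3: x=3 → posterior Gamma(14, 7)
obs 4: x=2 → posterior Gamma(16, 8)
obs 5: x=0 → posterior Gamma(16, 9)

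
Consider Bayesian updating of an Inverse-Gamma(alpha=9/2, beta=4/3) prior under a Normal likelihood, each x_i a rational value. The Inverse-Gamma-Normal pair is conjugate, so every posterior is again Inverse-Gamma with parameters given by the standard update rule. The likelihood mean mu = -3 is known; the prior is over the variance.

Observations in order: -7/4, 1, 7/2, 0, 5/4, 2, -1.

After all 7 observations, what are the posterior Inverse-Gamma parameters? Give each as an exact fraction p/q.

obs 1: x=-7/4 → posterior Inverse-Gamma(5, 203/96)
obs 2: x=1 → posterior Inverse-Gamma(11/2, 971/96)
obs 3: x=7/2 → posterior Inverse-Gamma(6, 2999/96)
obs 4: x=0 → posterior Inverse-Gamma(13/2, 3431/96)
obs 5: x=5/4 → posterior Inverse-Gamma(7, 2149/48)
obs 6: x=2 → posterior Inverse-Gamma(15/2, 2749/48)
obs 7: x=-1 → posterior Inverse-Gamma(8, 2845/48)

alpha=8, beta=2845/48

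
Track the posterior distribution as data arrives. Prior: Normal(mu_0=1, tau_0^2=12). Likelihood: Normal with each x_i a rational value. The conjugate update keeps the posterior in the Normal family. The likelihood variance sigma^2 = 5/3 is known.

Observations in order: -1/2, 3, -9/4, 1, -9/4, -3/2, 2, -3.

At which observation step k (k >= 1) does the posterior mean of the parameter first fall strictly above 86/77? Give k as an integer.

k = 2

obs 1: x=-1/2 → posterior Normal(-13/41, 60/41)
obs 2: x=3 → posterior Normal(95/77, 60/77)
obs 3: x=-9/4 → posterior Normal(14/113, 60/113)
obs 4: x=1 → posterior Normal(50/149, 60/149)
obs 5: x=-9/4 → posterior Normal(-31/185, 12/37)
obs 6: x=-3/2 → posterior Normal(-5/13, 60/221)
obs 7: x=2 → posterior Normal(-13/257, 60/257)
obs 8: x=-3 → posterior Normal(-121/293, 60/293)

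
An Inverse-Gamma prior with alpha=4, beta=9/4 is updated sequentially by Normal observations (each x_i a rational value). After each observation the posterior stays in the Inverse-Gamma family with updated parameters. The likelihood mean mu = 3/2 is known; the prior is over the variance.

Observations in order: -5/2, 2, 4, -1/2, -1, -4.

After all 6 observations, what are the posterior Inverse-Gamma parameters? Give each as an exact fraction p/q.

alpha=7, beta=135/4

obs 1: x=-5/2 → posterior Inverse-Gamma(9/2, 41/4)
obs 2: x=2 → posterior Inverse-Gamma(5, 83/8)
obs 3: x=4 → posterior Inverse-Gamma(11/2, 27/2)
obs 4: x=-1/2 → posterior Inverse-Gamma(6, 31/2)
obs 5: x=-1 → posterior Inverse-Gamma(13/2, 149/8)
obs 6: x=-4 → posterior Inverse-Gamma(7, 135/4)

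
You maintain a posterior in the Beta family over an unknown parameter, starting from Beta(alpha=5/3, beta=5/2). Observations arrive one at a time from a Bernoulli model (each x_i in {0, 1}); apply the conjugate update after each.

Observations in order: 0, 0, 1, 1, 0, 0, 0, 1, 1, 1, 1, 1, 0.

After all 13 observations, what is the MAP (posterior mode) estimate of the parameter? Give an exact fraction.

obs 1: x=0 → posterior Beta(5/3, 7/2)
obs 2: x=0 → posterior Beta(5/3, 9/2)
obs 3: x=1 → posterior Beta(8/3, 9/2)
obs 4: x=1 → posterior Beta(11/3, 9/2)
obs 5: x=0 → posterior Beta(11/3, 11/2)
obs 6: x=0 → posterior Beta(11/3, 13/2)
obs 7: x=0 → posterior Beta(11/3, 15/2)
obs 8: x=1 → posterior Beta(14/3, 15/2)
obs 9: x=1 → posterior Beta(17/3, 15/2)
obs 10: x=1 → posterior Beta(20/3, 15/2)
obs 11: x=1 → posterior Beta(23/3, 15/2)
obs 12: x=1 → posterior Beta(26/3, 15/2)
obs 13: x=0 → posterior Beta(26/3, 17/2)

46/91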